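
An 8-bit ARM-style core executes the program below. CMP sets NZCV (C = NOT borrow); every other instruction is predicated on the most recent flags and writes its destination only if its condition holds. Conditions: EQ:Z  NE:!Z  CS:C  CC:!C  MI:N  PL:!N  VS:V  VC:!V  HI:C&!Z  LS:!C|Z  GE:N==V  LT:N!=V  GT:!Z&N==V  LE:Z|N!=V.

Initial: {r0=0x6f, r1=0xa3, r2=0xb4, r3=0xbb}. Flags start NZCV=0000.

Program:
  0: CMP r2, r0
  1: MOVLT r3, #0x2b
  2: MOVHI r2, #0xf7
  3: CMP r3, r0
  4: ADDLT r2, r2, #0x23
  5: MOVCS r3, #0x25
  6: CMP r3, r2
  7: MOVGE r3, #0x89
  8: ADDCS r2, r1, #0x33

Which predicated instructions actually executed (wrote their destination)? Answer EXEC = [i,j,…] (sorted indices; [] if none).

[0] flags=0011 → (cmp)
[1] flags=0011 LT?T → r3=0x2b
[2] flags=0011 HI?T → r2=0xf7
[3] flags=1000 → (cmp)
[4] flags=1000 LT?T → r2=0x1a
[5] flags=1000 CS?F → skip
[6] flags=0010 → (cmp)
[7] flags=0010 GE?T → r3=0x89
[8] flags=0010 CS?T → r2=0xd6

EXEC = [1,2,4,7,8]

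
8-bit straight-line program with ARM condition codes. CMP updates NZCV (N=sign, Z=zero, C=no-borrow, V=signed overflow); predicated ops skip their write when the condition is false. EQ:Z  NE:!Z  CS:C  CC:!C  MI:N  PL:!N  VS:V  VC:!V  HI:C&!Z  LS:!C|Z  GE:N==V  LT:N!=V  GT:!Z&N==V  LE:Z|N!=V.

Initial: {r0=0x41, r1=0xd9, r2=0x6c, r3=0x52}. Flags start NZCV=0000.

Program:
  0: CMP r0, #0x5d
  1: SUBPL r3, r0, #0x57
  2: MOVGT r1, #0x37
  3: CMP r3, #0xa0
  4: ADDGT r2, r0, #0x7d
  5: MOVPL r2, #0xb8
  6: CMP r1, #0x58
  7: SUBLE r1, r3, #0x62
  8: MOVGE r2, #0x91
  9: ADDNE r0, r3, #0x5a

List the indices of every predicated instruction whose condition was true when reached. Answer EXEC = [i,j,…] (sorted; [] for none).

EXEC = [4,7,9]

0: ✓ CMP  NZCV=1000
1: · SUBPL
2: · MOVGT
3: ✓ CMP  NZCV=1001
4: ✓ ADDGT  r2←0xbe
5: · MOVPL
6: ✓ CMP  NZCV=1010
7: ✓ SUBLE  r1←0xf0
8: · MOVGE
9: ✓ ADDNE  r0←0xac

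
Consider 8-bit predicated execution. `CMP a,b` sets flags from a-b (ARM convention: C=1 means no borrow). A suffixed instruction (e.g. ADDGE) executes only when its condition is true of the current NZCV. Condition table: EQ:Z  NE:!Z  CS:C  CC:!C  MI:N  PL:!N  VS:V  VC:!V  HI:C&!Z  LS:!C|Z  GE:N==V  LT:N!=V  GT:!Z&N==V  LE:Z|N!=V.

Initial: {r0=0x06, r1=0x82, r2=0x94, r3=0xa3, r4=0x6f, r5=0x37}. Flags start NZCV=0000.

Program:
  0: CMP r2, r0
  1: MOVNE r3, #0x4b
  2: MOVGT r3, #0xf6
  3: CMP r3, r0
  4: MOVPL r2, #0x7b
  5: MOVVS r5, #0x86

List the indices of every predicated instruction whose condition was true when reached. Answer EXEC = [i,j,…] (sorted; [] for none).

0: ✓ CMP  NZCV=1010
1: ✓ MOVNE  r3←0x4b
2: · MOVGT
3: ✓ CMP  NZCV=0010
4: ✓ MOVPL  r2←0x7b
5: · MOVVS

EXEC = [1,4]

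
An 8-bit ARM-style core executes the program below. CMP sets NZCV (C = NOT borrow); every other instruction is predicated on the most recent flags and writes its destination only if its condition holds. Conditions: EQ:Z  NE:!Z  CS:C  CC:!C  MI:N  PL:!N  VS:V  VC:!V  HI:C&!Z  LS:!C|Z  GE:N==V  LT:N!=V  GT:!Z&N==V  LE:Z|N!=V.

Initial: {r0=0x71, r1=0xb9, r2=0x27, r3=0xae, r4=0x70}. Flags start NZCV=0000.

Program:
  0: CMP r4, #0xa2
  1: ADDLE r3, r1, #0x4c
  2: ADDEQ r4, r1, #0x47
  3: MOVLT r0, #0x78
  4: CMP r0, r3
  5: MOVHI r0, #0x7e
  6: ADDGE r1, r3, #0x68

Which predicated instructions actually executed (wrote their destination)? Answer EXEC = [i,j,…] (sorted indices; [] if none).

EXEC = [6]

0: ✓ CMP  NZCV=1001
1: · ADDLE
2: · ADDEQ
3: · MOVLT
4: ✓ CMP  NZCV=1001
5: · MOVHI
6: ✓ ADDGE  r1←0x16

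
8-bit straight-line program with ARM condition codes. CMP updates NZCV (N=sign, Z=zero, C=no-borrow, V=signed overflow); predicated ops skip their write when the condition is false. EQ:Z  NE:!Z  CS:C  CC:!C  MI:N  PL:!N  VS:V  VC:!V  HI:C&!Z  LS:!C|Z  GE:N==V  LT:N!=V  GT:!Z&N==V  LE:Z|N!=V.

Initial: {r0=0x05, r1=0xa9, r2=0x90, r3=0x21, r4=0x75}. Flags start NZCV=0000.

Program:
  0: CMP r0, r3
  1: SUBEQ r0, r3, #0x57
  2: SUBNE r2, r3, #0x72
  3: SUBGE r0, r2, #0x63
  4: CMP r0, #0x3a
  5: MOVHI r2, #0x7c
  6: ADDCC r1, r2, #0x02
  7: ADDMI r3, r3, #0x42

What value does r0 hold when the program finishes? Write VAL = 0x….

0: ✓ CMP  NZCV=1000
1: · SUBEQ
2: ✓ SUBNE  r2←0xaf
3: · SUBGE
4: ✓ CMP  NZCV=1000
5: · MOVHI
6: ✓ ADDCC  r1←0xb1
7: ✓ ADDMI  r3←0x63

VAL = 0x05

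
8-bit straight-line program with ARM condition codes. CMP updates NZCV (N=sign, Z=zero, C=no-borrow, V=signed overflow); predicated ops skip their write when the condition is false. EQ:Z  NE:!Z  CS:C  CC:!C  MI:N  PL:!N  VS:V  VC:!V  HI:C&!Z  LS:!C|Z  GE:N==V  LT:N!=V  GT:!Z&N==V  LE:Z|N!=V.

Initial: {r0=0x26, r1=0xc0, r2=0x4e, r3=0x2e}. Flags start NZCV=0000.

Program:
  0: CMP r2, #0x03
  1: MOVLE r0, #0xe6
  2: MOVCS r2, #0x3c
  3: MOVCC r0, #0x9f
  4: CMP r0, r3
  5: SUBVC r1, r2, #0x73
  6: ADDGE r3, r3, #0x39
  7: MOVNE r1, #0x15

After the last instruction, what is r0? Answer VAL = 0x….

[0] flags=0010 → (cmp)
[1] flags=0010 LE?F → skip
[2] flags=0010 CS?T → r2=0x3c
[3] flags=0010 CC?F → skip
[4] flags=1000 → (cmp)
[5] flags=1000 VC?T → r1=0xc9
[6] flags=1000 GE?F → skip
[7] flags=1000 NE?T → r1=0x15

VAL = 0x26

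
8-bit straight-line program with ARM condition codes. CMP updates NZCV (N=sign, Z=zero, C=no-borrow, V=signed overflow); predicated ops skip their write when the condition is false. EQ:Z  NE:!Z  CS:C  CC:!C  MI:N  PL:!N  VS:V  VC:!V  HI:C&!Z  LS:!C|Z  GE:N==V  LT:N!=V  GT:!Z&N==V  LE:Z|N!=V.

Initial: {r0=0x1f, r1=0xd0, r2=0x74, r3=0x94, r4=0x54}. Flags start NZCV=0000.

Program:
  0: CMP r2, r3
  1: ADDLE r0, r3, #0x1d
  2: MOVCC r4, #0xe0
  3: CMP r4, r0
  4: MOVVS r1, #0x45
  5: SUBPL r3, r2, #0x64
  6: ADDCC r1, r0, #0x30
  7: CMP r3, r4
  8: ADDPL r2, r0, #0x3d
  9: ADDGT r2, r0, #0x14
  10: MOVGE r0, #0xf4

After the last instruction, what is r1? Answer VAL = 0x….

VAL = 0xd0

0: ✓ CMP  NZCV=1001
1: · ADDLE
2: ✓ MOVCC  r4←0xe0
3: ✓ CMP  NZCV=1010
4: · MOVVS
5: · SUBPL
6: · ADDCC
7: ✓ CMP  NZCV=1000
8: · ADDPL
9: · ADDGT
10: · MOVGE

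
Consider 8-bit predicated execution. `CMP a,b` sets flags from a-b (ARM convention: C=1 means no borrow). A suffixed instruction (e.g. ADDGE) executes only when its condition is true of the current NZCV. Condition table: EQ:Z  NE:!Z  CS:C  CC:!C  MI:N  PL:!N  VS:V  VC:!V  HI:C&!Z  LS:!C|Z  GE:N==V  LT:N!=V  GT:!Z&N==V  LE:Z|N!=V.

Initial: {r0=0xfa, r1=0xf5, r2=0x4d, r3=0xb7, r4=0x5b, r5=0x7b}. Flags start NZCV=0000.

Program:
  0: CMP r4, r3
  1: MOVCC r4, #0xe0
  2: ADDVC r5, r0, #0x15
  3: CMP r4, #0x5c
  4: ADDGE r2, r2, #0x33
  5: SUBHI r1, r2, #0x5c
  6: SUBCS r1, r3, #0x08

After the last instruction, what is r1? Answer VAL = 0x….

VAL = 0xaf

[0] flags=1001 → (cmp)
[1] flags=1001 CC?T → r4=0xe0
[2] flags=1001 VC?F → skip
[3] flags=1010 → (cmp)
[4] flags=1010 GE?F → skip
[5] flags=1010 HI?T → r1=0xf1
[6] flags=1010 CS?T → r1=0xaf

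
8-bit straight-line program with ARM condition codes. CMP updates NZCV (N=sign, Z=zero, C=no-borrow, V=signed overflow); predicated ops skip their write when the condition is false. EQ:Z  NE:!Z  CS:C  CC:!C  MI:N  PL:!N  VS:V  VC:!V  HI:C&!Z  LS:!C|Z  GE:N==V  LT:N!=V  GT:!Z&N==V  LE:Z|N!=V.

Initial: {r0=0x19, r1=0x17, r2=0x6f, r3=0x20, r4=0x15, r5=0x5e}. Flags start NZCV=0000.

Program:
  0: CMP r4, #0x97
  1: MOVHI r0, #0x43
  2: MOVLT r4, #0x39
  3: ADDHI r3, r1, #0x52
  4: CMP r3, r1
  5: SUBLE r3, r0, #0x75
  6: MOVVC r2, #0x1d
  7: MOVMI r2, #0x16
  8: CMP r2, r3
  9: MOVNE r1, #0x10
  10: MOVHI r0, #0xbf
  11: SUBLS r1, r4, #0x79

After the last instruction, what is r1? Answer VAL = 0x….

VAL = 0x9c

[0] flags=0000 → (cmp)
[1] flags=0000 HI?F → skip
[2] flags=0000 LT?F → skip
[3] flags=0000 HI?F → skip
[4] flags=0010 → (cmp)
[5] flags=0010 LE?F → skip
[6] flags=0010 VC?T → r2=0x1d
[7] flags=0010 MI?F → skip
[8] flags=1000 → (cmp)
[9] flags=1000 NE?T → r1=0x10
[10] flags=1000 HI?F → skip
[11] flags=1000 LS?T → r1=0x9c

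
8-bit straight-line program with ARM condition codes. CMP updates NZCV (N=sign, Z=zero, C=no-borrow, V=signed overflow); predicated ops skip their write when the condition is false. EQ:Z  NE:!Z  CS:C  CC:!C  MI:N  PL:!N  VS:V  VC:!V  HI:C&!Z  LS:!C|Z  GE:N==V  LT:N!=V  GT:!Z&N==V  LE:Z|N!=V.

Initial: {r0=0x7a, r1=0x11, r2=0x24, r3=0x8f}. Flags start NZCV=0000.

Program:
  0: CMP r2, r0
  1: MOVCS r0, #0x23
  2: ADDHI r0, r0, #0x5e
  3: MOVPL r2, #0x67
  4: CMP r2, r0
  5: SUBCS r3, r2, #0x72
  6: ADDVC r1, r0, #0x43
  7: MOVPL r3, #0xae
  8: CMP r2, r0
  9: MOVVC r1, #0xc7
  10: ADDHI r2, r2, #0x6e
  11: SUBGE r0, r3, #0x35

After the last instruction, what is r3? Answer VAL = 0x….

0: ✓ CMP  NZCV=1000
1: · MOVCS
2: · ADDHI
3: · MOVPL
4: ✓ CMP  NZCV=1000
5: · SUBCS
6: ✓ ADDVC  r1←0xbd
7: · MOVPL
8: ✓ CMP  NZCV=1000
9: ✓ MOVVC  r1←0xc7
10: · ADDHI
11: · SUBGE

VAL = 0x8f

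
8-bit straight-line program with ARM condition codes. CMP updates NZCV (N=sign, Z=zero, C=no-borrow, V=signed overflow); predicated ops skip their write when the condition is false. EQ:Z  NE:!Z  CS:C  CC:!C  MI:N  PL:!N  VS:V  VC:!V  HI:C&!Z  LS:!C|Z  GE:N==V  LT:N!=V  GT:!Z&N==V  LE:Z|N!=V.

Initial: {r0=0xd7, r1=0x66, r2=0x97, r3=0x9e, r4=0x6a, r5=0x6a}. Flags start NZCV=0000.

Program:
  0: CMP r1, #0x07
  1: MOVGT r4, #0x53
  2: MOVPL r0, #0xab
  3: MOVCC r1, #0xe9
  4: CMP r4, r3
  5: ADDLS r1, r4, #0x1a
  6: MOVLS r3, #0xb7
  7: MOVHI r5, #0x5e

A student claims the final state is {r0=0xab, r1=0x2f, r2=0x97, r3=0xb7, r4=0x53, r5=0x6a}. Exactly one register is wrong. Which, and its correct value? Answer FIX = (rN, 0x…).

FIX = (r1, 0x6d)

0: ✓ CMP  NZCV=0010
1: ✓ MOVGT  r4←0x53
2: ✓ MOVPL  r0←0xab
3: · MOVCC
4: ✓ CMP  NZCV=1001
5: ✓ ADDLS  r1←0x6d
6: ✓ MOVLS  r3←0xb7
7: · MOVHI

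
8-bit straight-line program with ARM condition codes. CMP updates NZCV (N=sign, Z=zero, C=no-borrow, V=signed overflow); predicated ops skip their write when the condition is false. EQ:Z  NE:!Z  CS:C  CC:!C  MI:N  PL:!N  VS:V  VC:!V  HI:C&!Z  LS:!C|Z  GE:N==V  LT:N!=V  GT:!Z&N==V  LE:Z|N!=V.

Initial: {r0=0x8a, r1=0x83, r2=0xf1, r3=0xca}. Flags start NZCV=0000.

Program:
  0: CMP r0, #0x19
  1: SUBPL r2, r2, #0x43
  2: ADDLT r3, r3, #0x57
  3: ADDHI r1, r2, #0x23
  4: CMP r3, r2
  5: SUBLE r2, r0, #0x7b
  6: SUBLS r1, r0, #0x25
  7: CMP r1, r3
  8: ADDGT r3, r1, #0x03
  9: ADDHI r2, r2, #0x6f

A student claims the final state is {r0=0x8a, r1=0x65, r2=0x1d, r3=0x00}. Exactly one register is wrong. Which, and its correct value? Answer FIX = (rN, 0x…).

FIX = (r3, 0x68)

0: ✓ CMP  NZCV=0011
1: ✓ SUBPL  r2←0xae
2: ✓ ADDLT  r3←0x21
3: ✓ ADDHI  r1←0xd1
4: ✓ CMP  NZCV=0000
5: · SUBLE
6: ✓ SUBLS  r1←0x65
7: ✓ CMP  NZCV=0010
8: ✓ ADDGT  r3←0x68
9: ✓ ADDHI  r2←0x1d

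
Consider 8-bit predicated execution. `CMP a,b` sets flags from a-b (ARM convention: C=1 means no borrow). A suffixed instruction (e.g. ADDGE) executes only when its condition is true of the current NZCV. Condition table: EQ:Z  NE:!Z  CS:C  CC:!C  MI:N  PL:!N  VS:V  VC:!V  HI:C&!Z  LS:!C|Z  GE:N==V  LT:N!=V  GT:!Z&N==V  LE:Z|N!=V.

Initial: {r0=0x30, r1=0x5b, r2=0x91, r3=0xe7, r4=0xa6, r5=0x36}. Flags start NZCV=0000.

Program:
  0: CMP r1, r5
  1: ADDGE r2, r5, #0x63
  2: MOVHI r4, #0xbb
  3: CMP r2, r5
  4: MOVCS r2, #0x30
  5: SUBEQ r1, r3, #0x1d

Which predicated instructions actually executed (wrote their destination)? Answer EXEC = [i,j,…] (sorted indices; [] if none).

EXEC = [1,2,4]

[0] flags=0010 → (cmp)
[1] flags=0010 GE?T → r2=0x99
[2] flags=0010 HI?T → r4=0xbb
[3] flags=0011 → (cmp)
[4] flags=0011 CS?T → r2=0x30
[5] flags=0011 EQ?F → skip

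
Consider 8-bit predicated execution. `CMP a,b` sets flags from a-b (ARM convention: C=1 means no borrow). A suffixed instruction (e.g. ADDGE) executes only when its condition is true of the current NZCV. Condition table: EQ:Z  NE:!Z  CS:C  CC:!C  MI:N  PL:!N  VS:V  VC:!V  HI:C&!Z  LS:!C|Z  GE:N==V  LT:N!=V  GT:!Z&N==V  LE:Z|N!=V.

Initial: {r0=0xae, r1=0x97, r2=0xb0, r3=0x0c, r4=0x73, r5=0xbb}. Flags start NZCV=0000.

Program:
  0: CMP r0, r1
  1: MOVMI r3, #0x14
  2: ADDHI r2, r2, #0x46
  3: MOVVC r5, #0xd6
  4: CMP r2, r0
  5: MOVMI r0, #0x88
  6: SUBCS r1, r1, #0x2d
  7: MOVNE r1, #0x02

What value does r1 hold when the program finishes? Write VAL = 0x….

VAL = 0x02

[0] flags=0010 → (cmp)
[1] flags=0010 MI?F → skip
[2] flags=0010 HI?T → r2=0xf6
[3] flags=0010 VC?T → r5=0xd6
[4] flags=0010 → (cmp)
[5] flags=0010 MI?F → skip
[6] flags=0010 CS?T → r1=0x6a
[7] flags=0010 NE?T → r1=0x02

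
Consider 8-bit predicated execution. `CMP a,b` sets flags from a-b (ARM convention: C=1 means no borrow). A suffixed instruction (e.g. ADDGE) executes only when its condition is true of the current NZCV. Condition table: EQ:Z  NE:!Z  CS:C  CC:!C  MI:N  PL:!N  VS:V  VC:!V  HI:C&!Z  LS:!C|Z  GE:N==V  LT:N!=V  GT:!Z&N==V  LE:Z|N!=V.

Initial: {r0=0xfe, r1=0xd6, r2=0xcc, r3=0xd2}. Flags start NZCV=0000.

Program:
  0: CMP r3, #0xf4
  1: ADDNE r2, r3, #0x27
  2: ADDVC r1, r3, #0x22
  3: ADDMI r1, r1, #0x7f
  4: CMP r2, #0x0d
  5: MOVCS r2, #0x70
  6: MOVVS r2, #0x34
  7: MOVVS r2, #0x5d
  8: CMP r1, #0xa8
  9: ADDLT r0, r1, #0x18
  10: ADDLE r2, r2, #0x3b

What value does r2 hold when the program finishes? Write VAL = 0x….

[0] flags=1000 → (cmp)
[1] flags=1000 NE?T → r2=0xf9
[2] flags=1000 VC?T → r1=0xf4
[3] flags=1000 MI?T → r1=0x73
[4] flags=1010 → (cmp)
[5] flags=1010 CS?T → r2=0x70
[6] flags=1010 VS?F → skip
[7] flags=1010 VS?F → skip
[8] flags=1001 → (cmp)
[9] flags=1001 LT?F → skip
[10] flags=1001 LE?F → skip

VAL = 0x70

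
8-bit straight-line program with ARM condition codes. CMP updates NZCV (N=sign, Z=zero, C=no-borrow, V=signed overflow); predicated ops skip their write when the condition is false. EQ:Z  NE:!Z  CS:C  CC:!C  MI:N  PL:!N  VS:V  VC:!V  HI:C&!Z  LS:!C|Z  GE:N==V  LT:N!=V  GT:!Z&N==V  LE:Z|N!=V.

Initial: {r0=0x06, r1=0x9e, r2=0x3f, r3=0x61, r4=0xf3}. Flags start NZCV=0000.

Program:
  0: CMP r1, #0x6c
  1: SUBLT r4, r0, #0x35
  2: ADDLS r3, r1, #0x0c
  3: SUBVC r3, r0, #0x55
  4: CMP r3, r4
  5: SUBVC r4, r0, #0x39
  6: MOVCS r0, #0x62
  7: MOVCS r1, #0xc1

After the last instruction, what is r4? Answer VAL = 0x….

VAL = 0xd1

0: ✓ CMP  NZCV=0011
1: ✓ SUBLT  r4←0xd1
2: · ADDLS
3: · SUBVC
4: ✓ CMP  NZCV=1001
5: · SUBVC
6: · MOVCS
7: · MOVCS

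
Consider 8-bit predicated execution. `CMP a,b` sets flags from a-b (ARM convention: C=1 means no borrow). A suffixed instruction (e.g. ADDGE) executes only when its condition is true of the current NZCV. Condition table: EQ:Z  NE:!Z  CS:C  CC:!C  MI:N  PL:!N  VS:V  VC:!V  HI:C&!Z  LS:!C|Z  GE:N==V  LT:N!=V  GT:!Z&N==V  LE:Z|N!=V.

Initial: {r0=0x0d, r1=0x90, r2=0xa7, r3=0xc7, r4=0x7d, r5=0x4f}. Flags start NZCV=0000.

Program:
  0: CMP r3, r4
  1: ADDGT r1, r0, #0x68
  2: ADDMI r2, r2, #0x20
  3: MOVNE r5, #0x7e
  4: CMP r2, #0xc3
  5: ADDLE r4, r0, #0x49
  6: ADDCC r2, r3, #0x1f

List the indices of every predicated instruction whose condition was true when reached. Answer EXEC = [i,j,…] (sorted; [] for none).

0: ✓ CMP  NZCV=0011
1: · ADDGT
2: · ADDMI
3: ✓ MOVNE  r5←0x7e
4: ✓ CMP  NZCV=1000
5: ✓ ADDLE  r4←0x56
6: ✓ ADDCC  r2←0xe6

EXEC = [3,5,6]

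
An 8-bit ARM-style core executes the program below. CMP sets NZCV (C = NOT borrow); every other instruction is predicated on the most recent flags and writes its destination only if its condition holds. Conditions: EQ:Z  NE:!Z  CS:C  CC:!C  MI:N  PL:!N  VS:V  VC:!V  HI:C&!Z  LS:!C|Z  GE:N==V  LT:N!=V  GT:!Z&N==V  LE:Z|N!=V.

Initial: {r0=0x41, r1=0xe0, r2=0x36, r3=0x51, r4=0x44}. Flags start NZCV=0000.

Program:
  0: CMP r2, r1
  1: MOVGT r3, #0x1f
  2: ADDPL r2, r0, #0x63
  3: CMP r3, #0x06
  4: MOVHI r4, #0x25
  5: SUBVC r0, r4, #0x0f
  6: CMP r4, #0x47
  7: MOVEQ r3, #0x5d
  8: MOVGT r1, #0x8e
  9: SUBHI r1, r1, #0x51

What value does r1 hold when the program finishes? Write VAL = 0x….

VAL = 0xe0

0: ✓ CMP  NZCV=0000
1: ✓ MOVGT  r3←0x1f
2: ✓ ADDPL  r2←0xa4
3: ✓ CMP  NZCV=0010
4: ✓ MOVHI  r4←0x25
5: ✓ SUBVC  r0←0x16
6: ✓ CMP  NZCV=1000
7: · MOVEQ
8: · MOVGT
9: · SUBHI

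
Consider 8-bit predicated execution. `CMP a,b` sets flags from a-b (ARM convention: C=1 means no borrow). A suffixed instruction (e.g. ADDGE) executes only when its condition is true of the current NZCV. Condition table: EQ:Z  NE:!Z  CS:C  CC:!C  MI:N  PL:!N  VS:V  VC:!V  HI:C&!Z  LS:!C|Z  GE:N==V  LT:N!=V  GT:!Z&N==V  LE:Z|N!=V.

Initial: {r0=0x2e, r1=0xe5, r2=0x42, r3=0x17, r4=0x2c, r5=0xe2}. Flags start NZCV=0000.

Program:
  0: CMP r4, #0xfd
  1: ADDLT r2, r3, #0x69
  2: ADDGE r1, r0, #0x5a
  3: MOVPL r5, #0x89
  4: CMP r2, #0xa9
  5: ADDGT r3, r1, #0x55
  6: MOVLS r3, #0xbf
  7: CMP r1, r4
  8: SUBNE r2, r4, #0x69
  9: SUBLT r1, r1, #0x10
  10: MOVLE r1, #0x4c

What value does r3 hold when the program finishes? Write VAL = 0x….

VAL = 0xbf

0: ✓ CMP  NZCV=0000
1: · ADDLT
2: ✓ ADDGE  r1←0x88
3: ✓ MOVPL  r5←0x89
4: ✓ CMP  NZCV=1001
5: ✓ ADDGT  r3←0xdd
6: ✓ MOVLS  r3←0xbf
7: ✓ CMP  NZCV=0011
8: ✓ SUBNE  r2←0xc3
9: ✓ SUBLT  r1←0x78
10: ✓ MOVLE  r1←0x4c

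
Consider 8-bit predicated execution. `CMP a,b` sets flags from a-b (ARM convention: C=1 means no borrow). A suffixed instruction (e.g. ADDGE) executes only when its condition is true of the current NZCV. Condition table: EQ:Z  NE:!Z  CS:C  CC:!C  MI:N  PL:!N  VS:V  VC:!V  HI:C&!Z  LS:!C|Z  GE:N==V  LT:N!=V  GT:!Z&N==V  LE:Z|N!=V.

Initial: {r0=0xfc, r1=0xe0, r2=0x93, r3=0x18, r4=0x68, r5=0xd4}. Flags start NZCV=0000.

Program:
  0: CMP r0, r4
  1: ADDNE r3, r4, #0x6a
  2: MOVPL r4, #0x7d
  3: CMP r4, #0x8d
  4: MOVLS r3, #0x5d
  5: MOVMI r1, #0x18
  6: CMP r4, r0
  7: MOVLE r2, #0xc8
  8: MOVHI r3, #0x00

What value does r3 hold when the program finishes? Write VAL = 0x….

[0] flags=1010 → (cmp)
[1] flags=1010 NE?T → r3=0xd2
[2] flags=1010 PL?F → skip
[3] flags=1001 → (cmp)
[4] flags=1001 LS?T → r3=0x5d
[5] flags=1001 MI?T → r1=0x18
[6] flags=0000 → (cmp)
[7] flags=0000 LE?F → skip
[8] flags=0000 HI?F → skip

VAL = 0x5d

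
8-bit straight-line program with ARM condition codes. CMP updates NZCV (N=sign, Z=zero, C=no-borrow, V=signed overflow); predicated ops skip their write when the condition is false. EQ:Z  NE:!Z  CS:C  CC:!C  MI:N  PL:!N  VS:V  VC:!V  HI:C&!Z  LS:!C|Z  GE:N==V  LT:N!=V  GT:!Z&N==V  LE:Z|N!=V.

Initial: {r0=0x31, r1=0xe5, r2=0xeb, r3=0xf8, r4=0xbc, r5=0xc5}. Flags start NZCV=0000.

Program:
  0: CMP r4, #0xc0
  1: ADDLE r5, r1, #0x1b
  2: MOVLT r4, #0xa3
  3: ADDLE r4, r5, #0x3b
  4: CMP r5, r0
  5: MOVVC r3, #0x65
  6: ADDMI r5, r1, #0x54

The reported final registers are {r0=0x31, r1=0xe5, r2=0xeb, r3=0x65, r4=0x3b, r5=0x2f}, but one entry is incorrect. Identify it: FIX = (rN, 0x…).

FIX = (r5, 0x39)

[0] flags=1000 → (cmp)
[1] flags=1000 LE?T → r5=0x00
[2] flags=1000 LT?T → r4=0xa3
[3] flags=1000 LE?T → r4=0x3b
[4] flags=1000 → (cmp)
[5] flags=1000 VC?T → r3=0x65
[6] flags=1000 MI?T → r5=0x39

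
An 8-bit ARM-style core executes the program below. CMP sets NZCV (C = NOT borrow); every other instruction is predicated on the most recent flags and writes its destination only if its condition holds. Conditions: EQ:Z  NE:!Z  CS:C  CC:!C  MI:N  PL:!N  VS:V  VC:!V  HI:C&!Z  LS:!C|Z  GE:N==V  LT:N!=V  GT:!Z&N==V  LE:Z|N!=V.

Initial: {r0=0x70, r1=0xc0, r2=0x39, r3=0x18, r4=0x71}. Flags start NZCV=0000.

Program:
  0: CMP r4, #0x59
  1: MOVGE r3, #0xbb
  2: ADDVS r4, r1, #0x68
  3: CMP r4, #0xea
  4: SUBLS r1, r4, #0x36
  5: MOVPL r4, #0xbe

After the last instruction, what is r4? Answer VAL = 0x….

VAL = 0x71

0: ✓ CMP  NZCV=0010
1: ✓ MOVGE  r3←0xbb
2: · ADDVS
3: ✓ CMP  NZCV=1001
4: ✓ SUBLS  r1←0x3b
5: · MOVPL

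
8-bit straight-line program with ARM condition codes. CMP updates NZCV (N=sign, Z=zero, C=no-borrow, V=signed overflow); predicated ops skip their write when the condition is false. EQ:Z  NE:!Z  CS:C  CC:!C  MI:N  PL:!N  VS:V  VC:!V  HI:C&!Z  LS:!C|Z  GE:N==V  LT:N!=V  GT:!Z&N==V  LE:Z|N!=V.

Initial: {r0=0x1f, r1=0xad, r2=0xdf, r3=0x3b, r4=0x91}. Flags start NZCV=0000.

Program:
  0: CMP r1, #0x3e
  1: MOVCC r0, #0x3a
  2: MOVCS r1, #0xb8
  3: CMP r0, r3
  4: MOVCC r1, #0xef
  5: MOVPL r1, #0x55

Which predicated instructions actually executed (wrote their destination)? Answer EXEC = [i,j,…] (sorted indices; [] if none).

EXEC = [2,4]

[0] flags=0011 → (cmp)
[1] flags=0011 CC?F → skip
[2] flags=0011 CS?T → r1=0xb8
[3] flags=1000 → (cmp)
[4] flags=1000 CC?T → r1=0xef
[5] flags=1000 PL?F → skip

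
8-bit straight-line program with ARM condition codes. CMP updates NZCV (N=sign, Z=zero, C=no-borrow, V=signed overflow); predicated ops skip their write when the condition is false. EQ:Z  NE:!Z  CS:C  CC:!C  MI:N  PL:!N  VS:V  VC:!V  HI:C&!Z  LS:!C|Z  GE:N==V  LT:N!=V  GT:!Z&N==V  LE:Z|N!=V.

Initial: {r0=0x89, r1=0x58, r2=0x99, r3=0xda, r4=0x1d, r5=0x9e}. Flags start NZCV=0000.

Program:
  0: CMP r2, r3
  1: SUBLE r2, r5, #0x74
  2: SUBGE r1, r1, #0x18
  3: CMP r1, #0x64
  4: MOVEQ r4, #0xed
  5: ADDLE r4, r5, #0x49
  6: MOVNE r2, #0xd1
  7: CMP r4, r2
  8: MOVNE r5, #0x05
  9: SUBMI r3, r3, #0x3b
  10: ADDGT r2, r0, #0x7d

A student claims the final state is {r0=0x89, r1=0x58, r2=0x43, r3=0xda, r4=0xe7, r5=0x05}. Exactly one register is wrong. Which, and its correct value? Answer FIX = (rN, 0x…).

FIX = (r2, 0x06)

0: ✓ CMP  NZCV=1000
1: ✓ SUBLE  r2←0x2a
2: · SUBGE
3: ✓ CMP  NZCV=1000
4: · MOVEQ
5: ✓ ADDLE  r4←0xe7
6: ✓ MOVNE  r2←0xd1
7: ✓ CMP  NZCV=0010
8: ✓ MOVNE  r5←0x05
9: · SUBMI
10: ✓ ADDGT  r2←0x06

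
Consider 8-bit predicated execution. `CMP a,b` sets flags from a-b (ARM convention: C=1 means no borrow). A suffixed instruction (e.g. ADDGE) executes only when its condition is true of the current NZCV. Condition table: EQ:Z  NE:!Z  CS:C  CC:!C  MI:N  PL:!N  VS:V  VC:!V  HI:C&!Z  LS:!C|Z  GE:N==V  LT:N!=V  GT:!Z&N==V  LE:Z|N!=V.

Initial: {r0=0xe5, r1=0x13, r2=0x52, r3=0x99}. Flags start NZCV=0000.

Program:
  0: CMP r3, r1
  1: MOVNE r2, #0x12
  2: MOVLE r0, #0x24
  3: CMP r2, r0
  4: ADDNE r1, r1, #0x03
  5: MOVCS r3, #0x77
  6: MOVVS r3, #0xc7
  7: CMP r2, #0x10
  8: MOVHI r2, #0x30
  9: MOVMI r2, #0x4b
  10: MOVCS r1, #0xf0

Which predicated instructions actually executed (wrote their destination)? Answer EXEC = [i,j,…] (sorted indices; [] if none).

EXEC = [1,2,4,8,10]

0: ✓ CMP  NZCV=1010
1: ✓ MOVNE  r2←0x12
2: ✓ MOVLE  r0←0x24
3: ✓ CMP  NZCV=1000
4: ✓ ADDNE  r1←0x16
5: · MOVCS
6: · MOVVS
7: ✓ CMP  NZCV=0010
8: ✓ MOVHI  r2←0x30
9: · MOVMI
10: ✓ MOVCS  r1←0xf0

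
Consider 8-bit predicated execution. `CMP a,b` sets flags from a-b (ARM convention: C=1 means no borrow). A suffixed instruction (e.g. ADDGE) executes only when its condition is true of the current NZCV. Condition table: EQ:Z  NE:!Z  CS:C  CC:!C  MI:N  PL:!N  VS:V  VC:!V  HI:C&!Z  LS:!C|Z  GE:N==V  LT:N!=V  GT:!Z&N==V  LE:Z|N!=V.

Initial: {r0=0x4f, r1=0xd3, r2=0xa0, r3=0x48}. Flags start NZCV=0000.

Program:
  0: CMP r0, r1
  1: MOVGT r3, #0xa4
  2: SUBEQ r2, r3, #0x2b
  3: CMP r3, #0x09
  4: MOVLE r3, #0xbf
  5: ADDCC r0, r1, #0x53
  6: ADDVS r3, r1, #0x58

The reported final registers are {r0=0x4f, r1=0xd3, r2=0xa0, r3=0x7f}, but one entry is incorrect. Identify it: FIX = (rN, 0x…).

FIX = (r3, 0xbf)

0: ✓ CMP  NZCV=0000
1: ✓ MOVGT  r3←0xa4
2: · SUBEQ
3: ✓ CMP  NZCV=1010
4: ✓ MOVLE  r3←0xbf
5: · ADDCC
6: · ADDVS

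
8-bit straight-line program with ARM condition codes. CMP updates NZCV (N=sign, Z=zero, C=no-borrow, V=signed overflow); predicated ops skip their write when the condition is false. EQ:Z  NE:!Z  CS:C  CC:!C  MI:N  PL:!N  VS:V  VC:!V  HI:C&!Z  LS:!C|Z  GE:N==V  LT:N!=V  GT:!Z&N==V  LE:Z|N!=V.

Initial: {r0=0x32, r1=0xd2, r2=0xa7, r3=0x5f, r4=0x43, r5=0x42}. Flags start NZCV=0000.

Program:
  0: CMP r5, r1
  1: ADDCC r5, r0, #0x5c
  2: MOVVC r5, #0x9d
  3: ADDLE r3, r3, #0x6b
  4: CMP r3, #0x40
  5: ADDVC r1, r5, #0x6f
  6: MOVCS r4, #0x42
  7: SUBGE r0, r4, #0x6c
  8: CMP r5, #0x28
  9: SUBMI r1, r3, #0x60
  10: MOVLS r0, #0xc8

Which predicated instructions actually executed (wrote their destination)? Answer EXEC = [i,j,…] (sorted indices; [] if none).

[0] flags=0000 → (cmp)
[1] flags=0000 CC?T → r5=0x8e
[2] flags=0000 VC?T → r5=0x9d
[3] flags=0000 LE?F → skip
[4] flags=0010 → (cmp)
[5] flags=0010 VC?T → r1=0x0c
[6] flags=0010 CS?T → r4=0x42
[7] flags=0010 GE?T → r0=0xd6
[8] flags=0011 → (cmp)
[9] flags=0011 MI?F → skip
[10] flags=0011 LS?F → skip

EXEC = [1,2,5,6,7]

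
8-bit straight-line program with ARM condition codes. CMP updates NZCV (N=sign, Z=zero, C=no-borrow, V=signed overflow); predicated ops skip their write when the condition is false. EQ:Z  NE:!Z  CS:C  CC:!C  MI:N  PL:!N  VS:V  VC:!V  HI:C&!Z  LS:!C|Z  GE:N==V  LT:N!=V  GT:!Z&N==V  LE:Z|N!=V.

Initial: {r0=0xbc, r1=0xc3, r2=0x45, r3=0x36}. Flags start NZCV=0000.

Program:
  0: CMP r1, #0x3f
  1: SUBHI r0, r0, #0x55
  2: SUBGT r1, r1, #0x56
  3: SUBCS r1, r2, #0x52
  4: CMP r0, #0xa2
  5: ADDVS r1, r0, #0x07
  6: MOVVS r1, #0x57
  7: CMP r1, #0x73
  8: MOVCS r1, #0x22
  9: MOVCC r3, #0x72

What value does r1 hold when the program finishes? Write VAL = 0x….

[0] flags=1010 → (cmp)
[1] flags=1010 HI?T → r0=0x67
[2] flags=1010 GT?F → skip
[3] flags=1010 CS?T → r1=0xf3
[4] flags=1001 → (cmp)
[5] flags=1001 VS?T → r1=0x6e
[6] flags=1001 VS?T → r1=0x57
[7] flags=1000 → (cmp)
[8] flags=1000 CS?F → skip
[9] flags=1000 CC?T → r3=0x72

VAL = 0x57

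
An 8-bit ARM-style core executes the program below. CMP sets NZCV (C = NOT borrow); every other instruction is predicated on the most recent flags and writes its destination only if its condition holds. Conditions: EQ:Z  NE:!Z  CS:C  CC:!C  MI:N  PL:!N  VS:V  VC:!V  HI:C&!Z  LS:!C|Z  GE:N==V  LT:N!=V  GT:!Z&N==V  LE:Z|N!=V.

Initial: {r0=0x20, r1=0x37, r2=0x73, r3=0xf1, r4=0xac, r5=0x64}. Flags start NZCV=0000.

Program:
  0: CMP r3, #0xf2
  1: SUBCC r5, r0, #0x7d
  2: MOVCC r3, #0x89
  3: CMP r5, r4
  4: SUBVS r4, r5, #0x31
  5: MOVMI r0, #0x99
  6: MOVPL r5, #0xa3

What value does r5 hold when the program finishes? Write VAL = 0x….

[0] flags=1000 → (cmp)
[1] flags=1000 CC?T → r5=0xa3
[2] flags=1000 CC?T → r3=0x89
[3] flags=1000 → (cmp)
[4] flags=1000 VS?F → skip
[5] flags=1000 MI?T → r0=0x99
[6] flags=1000 PL?F → skip

VAL = 0xa3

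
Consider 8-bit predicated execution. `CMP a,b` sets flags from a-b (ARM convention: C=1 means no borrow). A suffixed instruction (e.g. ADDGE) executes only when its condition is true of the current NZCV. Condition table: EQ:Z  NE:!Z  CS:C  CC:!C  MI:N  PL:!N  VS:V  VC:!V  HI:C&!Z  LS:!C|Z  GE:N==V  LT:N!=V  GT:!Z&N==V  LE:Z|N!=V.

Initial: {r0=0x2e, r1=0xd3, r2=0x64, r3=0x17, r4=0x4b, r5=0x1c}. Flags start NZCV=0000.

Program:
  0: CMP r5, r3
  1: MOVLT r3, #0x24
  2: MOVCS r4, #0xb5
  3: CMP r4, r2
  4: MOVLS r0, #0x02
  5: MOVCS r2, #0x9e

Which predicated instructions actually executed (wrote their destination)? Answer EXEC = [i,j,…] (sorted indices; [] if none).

EXEC = [2,5]

0: ✓ CMP  NZCV=0010
1: · MOVLT
2: ✓ MOVCS  r4←0xb5
3: ✓ CMP  NZCV=0011
4: · MOVLS
5: ✓ MOVCS  r2←0x9e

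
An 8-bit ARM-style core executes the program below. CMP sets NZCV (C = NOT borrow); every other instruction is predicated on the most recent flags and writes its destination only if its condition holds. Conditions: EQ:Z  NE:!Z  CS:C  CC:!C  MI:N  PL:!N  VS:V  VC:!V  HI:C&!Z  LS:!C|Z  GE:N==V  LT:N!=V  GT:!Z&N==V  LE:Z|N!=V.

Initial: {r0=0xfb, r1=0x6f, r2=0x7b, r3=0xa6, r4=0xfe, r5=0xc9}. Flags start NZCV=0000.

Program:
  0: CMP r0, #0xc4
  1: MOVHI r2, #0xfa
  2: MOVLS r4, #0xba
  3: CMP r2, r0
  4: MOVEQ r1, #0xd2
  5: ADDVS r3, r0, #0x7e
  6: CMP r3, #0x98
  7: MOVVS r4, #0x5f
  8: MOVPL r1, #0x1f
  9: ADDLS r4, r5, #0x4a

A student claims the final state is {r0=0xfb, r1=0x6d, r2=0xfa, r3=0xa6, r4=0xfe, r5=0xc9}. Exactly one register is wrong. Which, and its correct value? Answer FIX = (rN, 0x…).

FIX = (r1, 0x1f)

[0] flags=0010 → (cmp)
[1] flags=0010 HI?T → r2=0xfa
[2] flags=0010 LS?F → skip
[3] flags=1000 → (cmp)
[4] flags=1000 EQ?F → skip
[5] flags=1000 VS?F → skip
[6] flags=0010 → (cmp)
[7] flags=0010 VS?F → skip
[8] flags=0010 PL?T → r1=0x1f
[9] flags=0010 LS?F → skip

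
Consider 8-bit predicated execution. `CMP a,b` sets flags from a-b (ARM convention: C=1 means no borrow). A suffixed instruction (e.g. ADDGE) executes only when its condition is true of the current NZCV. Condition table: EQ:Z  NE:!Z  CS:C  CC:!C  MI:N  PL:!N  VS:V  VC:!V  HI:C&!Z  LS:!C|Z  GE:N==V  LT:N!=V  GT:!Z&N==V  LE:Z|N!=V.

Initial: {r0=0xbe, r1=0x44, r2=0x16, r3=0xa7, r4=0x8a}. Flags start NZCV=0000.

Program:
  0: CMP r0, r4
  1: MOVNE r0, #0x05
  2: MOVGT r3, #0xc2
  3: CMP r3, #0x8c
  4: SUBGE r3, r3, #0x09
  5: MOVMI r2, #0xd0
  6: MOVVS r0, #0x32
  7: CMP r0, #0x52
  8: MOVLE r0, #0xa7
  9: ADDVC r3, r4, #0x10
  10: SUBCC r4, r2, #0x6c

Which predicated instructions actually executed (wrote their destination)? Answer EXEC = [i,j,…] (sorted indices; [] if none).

0: ✓ CMP  NZCV=0010
1: ✓ MOVNE  r0←0x05
2: ✓ MOVGT  r3←0xc2
3: ✓ CMP  NZCV=0010
4: ✓ SUBGE  r3←0xb9
5: · MOVMI
6: · MOVVS
7: ✓ CMP  NZCV=1000
8: ✓ MOVLE  r0←0xa7
9: ✓ ADDVC  r3←0x9a
10: ✓ SUBCC  r4←0xaa

EXEC = [1,2,4,8,9,10]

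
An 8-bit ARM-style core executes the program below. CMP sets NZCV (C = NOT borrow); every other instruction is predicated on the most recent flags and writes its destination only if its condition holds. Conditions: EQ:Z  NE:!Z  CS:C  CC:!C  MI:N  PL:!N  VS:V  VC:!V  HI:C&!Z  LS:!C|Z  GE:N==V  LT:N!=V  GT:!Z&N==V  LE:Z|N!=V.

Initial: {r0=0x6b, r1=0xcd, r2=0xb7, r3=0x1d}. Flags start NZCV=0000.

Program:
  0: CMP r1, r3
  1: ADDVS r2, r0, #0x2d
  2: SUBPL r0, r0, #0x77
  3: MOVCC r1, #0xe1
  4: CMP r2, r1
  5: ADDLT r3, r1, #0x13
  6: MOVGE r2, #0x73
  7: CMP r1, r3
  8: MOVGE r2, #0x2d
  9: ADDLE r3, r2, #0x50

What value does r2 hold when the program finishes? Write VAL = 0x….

VAL = 0xb7

[0] flags=1010 → (cmp)
[1] flags=1010 VS?F → skip
[2] flags=1010 PL?F → skip
[3] flags=1010 CC?F → skip
[4] flags=1000 → (cmp)
[5] flags=1000 LT?T → r3=0xe0
[6] flags=1000 GE?F → skip
[7] flags=1000 → (cmp)
[8] flags=1000 GE?F → skip
[9] flags=1000 LE?T → r3=0x07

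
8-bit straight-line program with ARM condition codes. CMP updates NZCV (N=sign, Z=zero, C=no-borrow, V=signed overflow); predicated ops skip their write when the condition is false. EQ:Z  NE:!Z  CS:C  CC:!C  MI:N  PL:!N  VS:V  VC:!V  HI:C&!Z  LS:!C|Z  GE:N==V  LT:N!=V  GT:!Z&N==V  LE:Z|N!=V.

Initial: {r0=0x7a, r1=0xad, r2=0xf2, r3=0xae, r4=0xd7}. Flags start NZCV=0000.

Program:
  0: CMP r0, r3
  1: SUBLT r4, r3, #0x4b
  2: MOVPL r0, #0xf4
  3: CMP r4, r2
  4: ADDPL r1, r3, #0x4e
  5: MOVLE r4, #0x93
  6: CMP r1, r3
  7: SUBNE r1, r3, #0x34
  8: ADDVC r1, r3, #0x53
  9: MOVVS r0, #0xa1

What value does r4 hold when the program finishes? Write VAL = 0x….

VAL = 0x93

0: ✓ CMP  NZCV=1001
1: · SUBLT
2: · MOVPL
3: ✓ CMP  NZCV=1000
4: · ADDPL
5: ✓ MOVLE  r4←0x93
6: ✓ CMP  NZCV=1000
7: ✓ SUBNE  r1←0x7a
8: ✓ ADDVC  r1←0x01
9: · MOVVS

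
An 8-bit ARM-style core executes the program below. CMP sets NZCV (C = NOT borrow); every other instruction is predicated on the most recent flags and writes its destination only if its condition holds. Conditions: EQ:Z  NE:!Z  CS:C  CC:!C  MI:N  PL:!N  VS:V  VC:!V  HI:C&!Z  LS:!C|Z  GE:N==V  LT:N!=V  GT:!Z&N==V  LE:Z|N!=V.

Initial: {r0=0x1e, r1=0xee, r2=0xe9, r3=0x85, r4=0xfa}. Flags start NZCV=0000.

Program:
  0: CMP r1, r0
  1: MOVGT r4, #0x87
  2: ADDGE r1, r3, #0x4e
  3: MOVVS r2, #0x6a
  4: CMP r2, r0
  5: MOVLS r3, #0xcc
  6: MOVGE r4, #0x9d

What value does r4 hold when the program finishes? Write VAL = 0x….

0: ✓ CMP  NZCV=1010
1: · MOVGT
2: · ADDGE
3: · MOVVS
4: ✓ CMP  NZCV=1010
5: · MOVLS
6: · MOVGE

VAL = 0xfa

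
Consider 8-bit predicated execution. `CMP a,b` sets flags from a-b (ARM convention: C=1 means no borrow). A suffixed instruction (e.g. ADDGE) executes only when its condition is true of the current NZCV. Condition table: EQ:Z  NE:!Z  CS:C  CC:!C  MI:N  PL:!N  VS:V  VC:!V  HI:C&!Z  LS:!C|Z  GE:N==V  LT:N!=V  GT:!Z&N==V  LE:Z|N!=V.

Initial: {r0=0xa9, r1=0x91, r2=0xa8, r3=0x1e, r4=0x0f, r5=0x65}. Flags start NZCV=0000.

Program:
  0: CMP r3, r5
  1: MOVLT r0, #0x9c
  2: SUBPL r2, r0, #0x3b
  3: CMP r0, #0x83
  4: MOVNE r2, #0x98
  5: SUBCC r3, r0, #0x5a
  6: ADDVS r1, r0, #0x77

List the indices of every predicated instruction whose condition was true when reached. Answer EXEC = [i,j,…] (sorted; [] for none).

[0] flags=1000 → (cmp)
[1] flags=1000 LT?T → r0=0x9c
[2] flags=1000 PL?F → skip
[3] flags=0010 → (cmp)
[4] flags=0010 NE?T → r2=0x98
[5] flags=0010 CC?F → skip
[6] flags=0010 VS?F → skip

EXEC = [1,4]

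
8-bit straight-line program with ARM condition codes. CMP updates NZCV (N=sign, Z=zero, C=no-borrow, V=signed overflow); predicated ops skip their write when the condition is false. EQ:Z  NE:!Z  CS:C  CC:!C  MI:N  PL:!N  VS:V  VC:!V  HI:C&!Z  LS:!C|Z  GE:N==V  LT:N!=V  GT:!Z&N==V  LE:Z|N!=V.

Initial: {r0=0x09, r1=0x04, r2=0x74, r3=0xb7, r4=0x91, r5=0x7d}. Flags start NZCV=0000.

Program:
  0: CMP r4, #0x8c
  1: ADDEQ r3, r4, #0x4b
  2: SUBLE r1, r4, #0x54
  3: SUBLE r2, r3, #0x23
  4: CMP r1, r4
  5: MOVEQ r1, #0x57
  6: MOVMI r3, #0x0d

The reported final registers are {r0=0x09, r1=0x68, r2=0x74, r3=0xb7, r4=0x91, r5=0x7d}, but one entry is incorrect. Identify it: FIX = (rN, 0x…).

[0] flags=0010 → (cmp)
[1] flags=0010 EQ?F → skip
[2] flags=0010 LE?F → skip
[3] flags=0010 LE?F → skip
[4] flags=0000 → (cmp)
[5] flags=0000 EQ?F → skip
[6] flags=0000 MI?F → skip

FIX = (r1, 0x04)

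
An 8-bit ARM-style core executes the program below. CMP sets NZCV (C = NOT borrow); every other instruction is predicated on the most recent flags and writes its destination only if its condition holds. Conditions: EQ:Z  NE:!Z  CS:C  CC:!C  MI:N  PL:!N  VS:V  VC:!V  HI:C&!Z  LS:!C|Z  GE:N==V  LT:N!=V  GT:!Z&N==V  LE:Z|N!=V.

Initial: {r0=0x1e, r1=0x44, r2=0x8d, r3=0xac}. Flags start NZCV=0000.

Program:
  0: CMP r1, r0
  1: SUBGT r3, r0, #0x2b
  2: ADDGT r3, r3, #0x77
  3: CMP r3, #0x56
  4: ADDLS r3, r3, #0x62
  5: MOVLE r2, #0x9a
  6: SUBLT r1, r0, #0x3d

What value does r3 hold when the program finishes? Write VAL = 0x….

VAL = 0x6a

0: ✓ CMP  NZCV=0010
1: ✓ SUBGT  r3←0xf3
2: ✓ ADDGT  r3←0x6a
3: ✓ CMP  NZCV=0010
4: · ADDLS
5: · MOVLE
6: · SUBLT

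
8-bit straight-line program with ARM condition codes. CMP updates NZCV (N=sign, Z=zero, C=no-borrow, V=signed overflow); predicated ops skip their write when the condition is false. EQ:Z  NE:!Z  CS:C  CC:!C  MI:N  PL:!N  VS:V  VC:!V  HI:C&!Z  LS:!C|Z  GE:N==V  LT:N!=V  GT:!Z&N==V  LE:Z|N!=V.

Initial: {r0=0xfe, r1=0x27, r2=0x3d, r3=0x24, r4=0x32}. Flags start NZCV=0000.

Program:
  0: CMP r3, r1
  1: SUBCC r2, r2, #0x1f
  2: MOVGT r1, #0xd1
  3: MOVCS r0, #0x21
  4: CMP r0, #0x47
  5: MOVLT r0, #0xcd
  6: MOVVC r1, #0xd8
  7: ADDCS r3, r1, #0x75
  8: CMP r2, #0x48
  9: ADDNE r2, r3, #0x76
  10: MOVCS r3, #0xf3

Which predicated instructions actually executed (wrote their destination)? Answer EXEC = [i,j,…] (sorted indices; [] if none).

EXEC = [1,5,6,7,9]

0: ✓ CMP  NZCV=1000
1: ✓ SUBCC  r2←0x1e
2: · MOVGT
3: · MOVCS
4: ✓ CMP  NZCV=1010
5: ✓ MOVLT  r0←0xcd
6: ✓ MOVVC  r1←0xd8
7: ✓ ADDCS  r3←0x4d
8: ✓ CMP  NZCV=1000
9: ✓ ADDNE  r2←0xc3
10: · MOVCS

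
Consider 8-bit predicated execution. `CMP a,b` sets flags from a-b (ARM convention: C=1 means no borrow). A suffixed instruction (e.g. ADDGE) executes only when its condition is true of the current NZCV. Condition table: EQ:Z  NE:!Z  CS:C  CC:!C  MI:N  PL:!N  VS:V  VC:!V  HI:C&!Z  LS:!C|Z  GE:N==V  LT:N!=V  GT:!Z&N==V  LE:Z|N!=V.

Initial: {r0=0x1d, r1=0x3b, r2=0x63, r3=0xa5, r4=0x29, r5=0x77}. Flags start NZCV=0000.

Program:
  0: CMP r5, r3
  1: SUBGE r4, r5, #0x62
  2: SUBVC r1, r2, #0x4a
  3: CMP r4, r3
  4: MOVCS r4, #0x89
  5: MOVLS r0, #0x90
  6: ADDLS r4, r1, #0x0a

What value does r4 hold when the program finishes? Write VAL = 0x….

[0] flags=1001 → (cmp)
[1] flags=1001 GE?T → r4=0x15
[2] flags=1001 VC?F → skip
[3] flags=0000 → (cmp)
[4] flags=0000 CS?F → skip
[5] flags=0000 LS?T → r0=0x90
[6] flags=0000 LS?T → r4=0x45

VAL = 0x45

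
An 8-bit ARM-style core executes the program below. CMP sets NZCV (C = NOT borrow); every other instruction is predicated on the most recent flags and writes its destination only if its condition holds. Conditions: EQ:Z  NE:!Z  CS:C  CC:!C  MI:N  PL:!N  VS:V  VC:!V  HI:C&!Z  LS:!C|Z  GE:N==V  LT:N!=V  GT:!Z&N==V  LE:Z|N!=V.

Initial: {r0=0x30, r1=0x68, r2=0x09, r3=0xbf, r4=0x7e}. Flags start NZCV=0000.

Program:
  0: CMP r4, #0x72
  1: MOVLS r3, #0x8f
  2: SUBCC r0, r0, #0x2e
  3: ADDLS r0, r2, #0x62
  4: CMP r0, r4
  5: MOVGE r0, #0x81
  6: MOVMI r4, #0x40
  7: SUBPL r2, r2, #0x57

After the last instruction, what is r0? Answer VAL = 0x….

[0] flags=0010 → (cmp)
[1] flags=0010 LS?F → skip
[2] flags=0010 CC?F → skip
[3] flags=0010 LS?F → skip
[4] flags=1000 → (cmp)
[5] flags=1000 GE?F → skip
[6] flags=1000 MI?T → r4=0x40
[7] flags=1000 PL?F → skip

VAL = 0x30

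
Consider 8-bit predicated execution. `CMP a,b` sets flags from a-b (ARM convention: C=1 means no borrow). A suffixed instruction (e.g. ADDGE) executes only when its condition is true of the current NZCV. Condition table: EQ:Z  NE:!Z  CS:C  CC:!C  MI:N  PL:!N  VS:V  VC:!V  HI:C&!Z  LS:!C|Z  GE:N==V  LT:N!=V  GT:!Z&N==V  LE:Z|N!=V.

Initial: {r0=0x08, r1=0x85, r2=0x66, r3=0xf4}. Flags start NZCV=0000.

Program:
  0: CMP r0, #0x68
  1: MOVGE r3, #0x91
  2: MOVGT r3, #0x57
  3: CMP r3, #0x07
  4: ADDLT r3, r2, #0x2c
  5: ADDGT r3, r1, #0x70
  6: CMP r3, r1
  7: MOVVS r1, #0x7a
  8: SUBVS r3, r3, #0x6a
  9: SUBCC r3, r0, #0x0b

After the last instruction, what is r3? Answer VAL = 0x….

VAL = 0x92

[0] flags=1000 → (cmp)
[1] flags=1000 GE?F → skip
[2] flags=1000 GT?F → skip
[3] flags=1010 → (cmp)
[4] flags=1010 LT?T → r3=0x92
[5] flags=1010 GT?F → skip
[6] flags=0010 → (cmp)
[7] flags=0010 VS?F → skip
[8] flags=0010 VS?F → skip
[9] flags=0010 CC?F → skip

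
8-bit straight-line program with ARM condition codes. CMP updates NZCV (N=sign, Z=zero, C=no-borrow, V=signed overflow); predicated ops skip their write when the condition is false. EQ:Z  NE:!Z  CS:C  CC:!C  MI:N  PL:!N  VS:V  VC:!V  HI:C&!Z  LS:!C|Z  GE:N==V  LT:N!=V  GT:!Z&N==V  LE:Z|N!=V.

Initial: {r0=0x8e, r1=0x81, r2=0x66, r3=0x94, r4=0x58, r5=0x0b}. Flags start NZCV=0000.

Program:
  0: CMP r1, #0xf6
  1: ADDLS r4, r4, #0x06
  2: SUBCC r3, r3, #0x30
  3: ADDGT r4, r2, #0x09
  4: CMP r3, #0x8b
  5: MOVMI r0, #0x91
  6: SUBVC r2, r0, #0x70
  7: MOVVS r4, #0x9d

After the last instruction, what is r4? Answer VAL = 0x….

VAL = 0x9d

[0] flags=1000 → (cmp)
[1] flags=1000 LS?T → r4=0x5e
[2] flags=1000 CC?T → r3=0x64
[3] flags=1000 GT?F → skip
[4] flags=1001 → (cmp)
[5] flags=1001 MI?T → r0=0x91
[6] flags=1001 VC?F → skip
[7] flags=1001 VS?T → r4=0x9d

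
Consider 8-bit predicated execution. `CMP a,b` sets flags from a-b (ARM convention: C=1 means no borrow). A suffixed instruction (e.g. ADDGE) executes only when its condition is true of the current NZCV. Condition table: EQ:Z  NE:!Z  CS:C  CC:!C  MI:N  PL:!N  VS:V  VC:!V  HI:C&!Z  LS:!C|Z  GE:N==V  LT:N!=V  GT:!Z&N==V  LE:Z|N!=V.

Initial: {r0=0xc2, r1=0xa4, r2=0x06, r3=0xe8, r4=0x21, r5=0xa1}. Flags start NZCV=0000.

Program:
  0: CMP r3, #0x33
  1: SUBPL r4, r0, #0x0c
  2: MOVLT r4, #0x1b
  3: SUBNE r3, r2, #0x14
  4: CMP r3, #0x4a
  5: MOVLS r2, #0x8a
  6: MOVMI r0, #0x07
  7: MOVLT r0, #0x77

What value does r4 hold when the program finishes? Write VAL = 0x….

[0] flags=1010 → (cmp)
[1] flags=1010 PL?F → skip
[2] flags=1010 LT?T → r4=0x1b
[3] flags=1010 NE?T → r3=0xf2
[4] flags=1010 → (cmp)
[5] flags=1010 LS?F → skip
[6] flags=1010 MI?T → r0=0x07
[7] flags=1010 LT?T → r0=0x77

VAL = 0x1b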